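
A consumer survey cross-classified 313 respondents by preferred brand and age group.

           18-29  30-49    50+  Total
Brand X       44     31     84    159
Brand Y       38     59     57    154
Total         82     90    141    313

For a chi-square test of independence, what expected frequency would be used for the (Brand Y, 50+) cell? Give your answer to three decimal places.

Row total (Brand Y) = 154; column total (50+) = 141; grand total N = 313.
Expected count = (row total × column total) / N = 154 × 141 / 313 = 69.374.

69.374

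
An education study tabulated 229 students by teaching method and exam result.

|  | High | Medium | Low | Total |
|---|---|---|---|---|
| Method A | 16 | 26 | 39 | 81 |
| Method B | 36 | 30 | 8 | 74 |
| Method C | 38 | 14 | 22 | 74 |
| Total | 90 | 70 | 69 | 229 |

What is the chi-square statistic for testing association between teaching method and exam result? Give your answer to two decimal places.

35.91

Grand total N = 229.
Expected counts (row total × column total / N):
  Method A, High: 81×90/229 = 31.834
  Method A, Medium: 81×70/229 = 24.760
  Method A, Low: 81×69/229 = 24.406
  Method B, High: 74×90/229 = 29.083
  Method B, Medium: 74×70/229 = 22.620
  Method B, Low: 74×69/229 = 22.297
  Method C, High: 74×90/229 = 29.083
  Method C, Medium: 74×70/229 = 22.620
  Method C, Low: 74×69/229 = 22.297
Contributions (O − E)²/E:
  (16 − 31.834)²/31.834 = 7.8757
  (26 − 24.760)²/24.760 = 0.0621
  (39 − 24.406)²/24.406 = 8.7267
  (36 − 29.083)²/29.083 = 1.6451
  (30 − 22.620)²/22.620 = 2.4078
  (8 − 22.297)²/22.297 = 9.1673
  (38 − 29.083)²/29.083 = 2.7340
  (14 − 22.620)²/22.620 = 3.2849
  (22 − 22.297)²/22.297 = 0.0040
χ² = 7.8757 + 0.0621 + 8.7267 + 1.6451 + 2.4078 + 9.1673 + 2.7340 + 3.2849 + 0.0040 = 35.91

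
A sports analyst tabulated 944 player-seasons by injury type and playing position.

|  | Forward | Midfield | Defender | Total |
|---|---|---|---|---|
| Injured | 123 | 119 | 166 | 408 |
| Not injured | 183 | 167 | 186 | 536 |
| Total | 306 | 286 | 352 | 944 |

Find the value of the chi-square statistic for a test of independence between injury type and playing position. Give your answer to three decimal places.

3.669

Grand total N = 944.
Expected counts (row total × column total / N):
  Injured, Forward: 408×306/944 = 132.2542
  Injured, Midfield: 408×286/944 = 123.6102
  Injured, Defender: 408×352/944 = 152.1356
  Not injured, Forward: 536×306/944 = 173.7458
  Not injured, Midfield: 536×286/944 = 162.3898
  Not injured, Defender: 536×352/944 = 199.8644
Contributions (O − E)²/E:
  (123 − 132.2542)²/132.2542 = 0.6475
  (119 − 123.6102)²/123.6102 = 0.1719
  (166 − 152.1356)²/152.1356 = 1.2635
  (183 − 173.7458)²/173.7458 = 0.4929
  (167 − 162.3898)²/162.3898 = 0.1309
  (186 − 199.8644)²/199.8644 = 0.9618
χ² = 0.6475 + 0.1719 + 1.2635 + 0.4929 + 0.1309 + 0.9618 = 3.669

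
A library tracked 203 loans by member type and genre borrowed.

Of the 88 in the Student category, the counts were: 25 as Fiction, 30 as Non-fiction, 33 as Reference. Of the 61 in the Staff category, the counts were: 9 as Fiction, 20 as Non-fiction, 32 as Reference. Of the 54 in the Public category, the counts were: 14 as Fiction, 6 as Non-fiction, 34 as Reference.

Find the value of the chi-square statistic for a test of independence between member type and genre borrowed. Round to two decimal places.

14.96

Row totals: 88, 61, 54. Column totals: 48, 56, 99. Grand total N = 203.
Expected counts (row total × column total / N):
  Student, Fiction: 88×48/203 = 20.808
  Student, Non-fiction: 88×56/203 = 24.276
  Student, Reference: 88×99/203 = 42.916
  Staff, Fiction: 61×48/203 = 14.424
  Staff, Non-fiction: 61×56/203 = 16.828
  Staff, Reference: 61×99/203 = 29.749
  Public, Fiction: 54×48/203 = 12.768
  Public, Non-fiction: 54×56/203 = 14.897
  Public, Reference: 54×99/203 = 26.335
Contributions (O − E)²/E:
  (25 − 20.808)²/20.808 = 0.8445
  (30 − 24.276)²/24.276 = 1.3497
  (33 − 42.916)²/42.916 = 2.2912
  (9 − 14.424)²/14.424 = 2.0396
  (20 − 16.828)²/16.828 = 0.5979
  (32 − 29.749)²/29.749 = 0.1703
  (14 − 12.768)²/12.768 = 0.1189
  (6 − 14.897)²/14.897 = 5.3136
  (34 − 26.335)²/26.335 = 2.2310
χ² = 0.8445 + 1.3497 + 2.2912 + 2.0396 + 0.5979 + 0.1703 + 0.1189 + 5.3136 + 2.2310 = 14.96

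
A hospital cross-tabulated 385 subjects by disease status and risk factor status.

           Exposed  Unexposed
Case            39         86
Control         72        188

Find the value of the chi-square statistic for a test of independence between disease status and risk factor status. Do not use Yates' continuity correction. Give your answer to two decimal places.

0.51

Row totals: 125, 260. Column totals: 111, 274. Grand total N = 385.
Expected counts (row total × column total / N):
  Case, Exposed: 125×111/385 = 36.039
  Case, Unexposed: 125×274/385 = 88.961
  Control, Exposed: 260×111/385 = 74.961
  Control, Unexposed: 260×274/385 = 185.039
Contributions (O − E)²/E:
  (39 − 36.039)²/36.039 = 0.2433
  (86 − 88.961)²/88.961 = 0.0986
  (72 − 74.961)²/74.961 = 0.1170
  (188 − 185.039)²/185.039 = 0.0474
χ² = 0.2433 + 0.0986 + 0.1170 + 0.0474 = 0.51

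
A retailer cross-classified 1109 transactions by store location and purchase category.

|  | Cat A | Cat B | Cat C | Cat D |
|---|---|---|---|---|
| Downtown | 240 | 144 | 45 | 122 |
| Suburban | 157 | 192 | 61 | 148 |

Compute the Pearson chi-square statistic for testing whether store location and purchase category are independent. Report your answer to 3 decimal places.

Row totals: 551, 558. Column totals: 397, 336, 106, 270. Grand total N = 1109.
Expected counts (row total × column total / N):
  Downtown, Cat A: 551×397/1109 = 197.2471
  Downtown, Cat B: 551×336/1109 = 166.9396
  Downtown, Cat C: 551×106/1109 = 52.6655
  Downtown, Cat D: 551×270/1109 = 134.1479
  Suburban, Cat A: 558×397/1109 = 199.7529
  Suburban, Cat B: 558×336/1109 = 169.0604
  Suburban, Cat C: 558×106/1109 = 53.3345
  Suburban, Cat D: 558×270/1109 = 135.8521
Contributions (O − E)²/E:
  (240 − 197.2471)²/197.2471 = 9.2666
  (144 − 166.9396)²/166.9396 = 3.1522
  (45 − 52.6655)²/52.6655 = 1.1157
  (122 − 134.1479)²/134.1479 = 1.1001
  (157 − 199.7529)²/199.7529 = 9.1504
  (192 − 169.0604)²/169.0604 = 3.1126
  (61 − 53.3345)²/53.3345 = 1.1017
  (148 − 135.8521)²/135.8521 = 1.0863
χ² = 9.2666 + 3.1522 + 1.1157 + 1.1001 + 9.1504 + 3.1126 + 1.1017 + 1.0863 = 29.086

29.086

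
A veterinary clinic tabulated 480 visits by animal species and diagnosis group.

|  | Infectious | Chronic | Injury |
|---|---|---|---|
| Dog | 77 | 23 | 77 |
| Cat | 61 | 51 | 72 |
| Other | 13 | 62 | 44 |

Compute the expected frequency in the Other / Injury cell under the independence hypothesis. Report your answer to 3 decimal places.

47.848

Row total (Other) = 119; column total (Injury) = 193; grand total N = 480.
Expected count = (row total × column total) / N = 119 × 193 / 480 = 47.848.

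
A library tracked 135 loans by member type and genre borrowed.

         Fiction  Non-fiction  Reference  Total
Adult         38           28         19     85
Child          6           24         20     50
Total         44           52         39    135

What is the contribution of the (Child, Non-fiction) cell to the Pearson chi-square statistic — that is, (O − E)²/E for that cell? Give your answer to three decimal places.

1.167

Row total (Child) = 50; column total (Non-fiction) = 52; N = 135.
Expected count E = 50 × 52 / 135 = 19.2593.
Contribution = (O − E)²/E = (24 − 19.2593)² / 19.2593 = 1.167.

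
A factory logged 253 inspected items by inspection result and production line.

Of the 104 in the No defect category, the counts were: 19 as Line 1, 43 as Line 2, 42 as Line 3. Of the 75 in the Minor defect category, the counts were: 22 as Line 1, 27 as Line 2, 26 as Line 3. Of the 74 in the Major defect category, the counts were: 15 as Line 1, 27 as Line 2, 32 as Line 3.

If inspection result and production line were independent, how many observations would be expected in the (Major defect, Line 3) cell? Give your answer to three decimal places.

29.249

Row total (Major defect) = 74; column total (Line 3) = 100; grand total N = 253.
Expected count = (row total × column total) / N = 74 × 100 / 253 = 29.249.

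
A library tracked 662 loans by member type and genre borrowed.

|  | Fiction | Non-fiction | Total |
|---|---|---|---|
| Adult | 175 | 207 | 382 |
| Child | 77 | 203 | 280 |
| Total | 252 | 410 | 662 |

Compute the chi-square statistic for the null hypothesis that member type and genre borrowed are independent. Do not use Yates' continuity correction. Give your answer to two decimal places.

Grand total N = 662.
Expected counts (row total × column total / N):
  Adult, Fiction: 382×252/662 = 145.414
  Adult, Non-fiction: 382×410/662 = 236.586
  Child, Fiction: 280×252/662 = 106.586
  Child, Non-fiction: 280×410/662 = 173.414
Contributions (O − E)²/E:
  (175 − 145.414)²/145.414 = 6.0196
  (207 − 236.586)²/236.586 = 3.6998
  (77 − 106.586)²/106.586 = 8.2124
  (203 − 173.414)²/173.414 = 5.0476
χ² = 6.0196 + 3.6998 + 8.2124 + 5.0476 = 22.98

22.98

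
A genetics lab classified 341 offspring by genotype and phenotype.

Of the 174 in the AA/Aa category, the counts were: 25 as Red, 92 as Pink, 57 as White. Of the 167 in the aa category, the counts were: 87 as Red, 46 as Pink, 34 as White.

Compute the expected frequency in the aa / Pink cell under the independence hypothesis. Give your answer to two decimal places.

Row total (aa) = 167; column total (Pink) = 138; grand total N = 341.
Expected count = (row total × column total) / N = 167 × 138 / 341 = 67.58.

67.58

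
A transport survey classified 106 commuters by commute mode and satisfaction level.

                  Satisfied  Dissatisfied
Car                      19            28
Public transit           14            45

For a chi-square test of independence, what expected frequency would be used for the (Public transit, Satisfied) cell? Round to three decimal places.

Row total (Public transit) = 59; column total (Satisfied) = 33; grand total N = 106.
Expected count = (row total × column total) / N = 59 × 33 / 106 = 18.368.

18.368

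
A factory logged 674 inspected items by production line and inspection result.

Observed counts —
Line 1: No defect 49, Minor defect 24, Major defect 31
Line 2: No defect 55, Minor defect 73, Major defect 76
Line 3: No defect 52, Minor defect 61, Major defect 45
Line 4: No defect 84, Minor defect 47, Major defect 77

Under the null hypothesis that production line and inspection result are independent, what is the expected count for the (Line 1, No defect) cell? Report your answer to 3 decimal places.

Row total (Line 1) = 104; column total (No defect) = 240; grand total N = 674.
Expected count = (row total × column total) / N = 104 × 240 / 674 = 37.033.

37.033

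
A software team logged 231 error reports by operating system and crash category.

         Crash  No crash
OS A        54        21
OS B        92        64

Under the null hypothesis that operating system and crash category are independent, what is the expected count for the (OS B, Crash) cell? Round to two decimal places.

Row total (OS B) = 156; column total (Crash) = 146; grand total N = 231.
Expected count = (row total × column total) / N = 156 × 146 / 231 = 98.60.

98.60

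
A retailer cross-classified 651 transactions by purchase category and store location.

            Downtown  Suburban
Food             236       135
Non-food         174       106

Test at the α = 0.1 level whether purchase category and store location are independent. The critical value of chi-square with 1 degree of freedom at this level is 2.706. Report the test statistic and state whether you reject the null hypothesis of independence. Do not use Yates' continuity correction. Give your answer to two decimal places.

0.15; fail to reject H₀

Row totals: 371, 280. Column totals: 410, 241. Grand total N = 651.
Expected counts (row total × column total / N):
  Food, Downtown: 371×410/651 = 233.656
  Food, Suburban: 371×241/651 = 137.344
  Non-food, Downtown: 280×410/651 = 176.344
  Non-food, Suburban: 280×241/651 = 103.656
Contributions (O − E)²/E:
  (236 − 233.656)²/233.656 = 0.0235
  (135 − 137.344)²/137.344 = 0.0400
  (174 − 176.344)²/176.344 = 0.0312
  (106 − 103.656)²/103.656 = 0.0530
χ² = 0.0235 + 0.0400 + 0.0312 + 0.0530 = 0.15
df = (2−1)(2−1) = 1. Since 0.15 < 2.706, fail to reject the null hypothesis of independence at α = 0.1.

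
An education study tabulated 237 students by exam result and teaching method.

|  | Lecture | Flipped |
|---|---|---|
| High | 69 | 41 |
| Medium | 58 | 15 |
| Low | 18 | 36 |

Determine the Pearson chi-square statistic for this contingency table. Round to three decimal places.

28.004

Row totals: 110, 73, 54. Column totals: 145, 92. Grand total N = 237.
Expected counts (row total × column total / N):
  High, Lecture: 110×145/237 = 67.2996
  High, Flipped: 110×92/237 = 42.7004
  Medium, Lecture: 73×145/237 = 44.6624
  Medium, Flipped: 73×92/237 = 28.3376
  Low, Lecture: 54×145/237 = 33.0380
  Low, Flipped: 54×92/237 = 20.9620
Contributions (O − E)²/E:
  (69 − 67.2996)²/67.2996 = 0.0430
  (41 − 42.7004)²/42.7004 = 0.0677
  (58 − 44.6624)²/44.6624 = 3.9830
  (15 − 28.3376)²/28.3376 = 6.2776
  (18 − 33.0380)²/33.0380 = 6.8449
  (36 − 20.9620)²/20.9620 = 10.7882
χ² = 0.0430 + 0.0677 + 3.9830 + 6.2776 + 6.8449 + 10.7882 = 28.004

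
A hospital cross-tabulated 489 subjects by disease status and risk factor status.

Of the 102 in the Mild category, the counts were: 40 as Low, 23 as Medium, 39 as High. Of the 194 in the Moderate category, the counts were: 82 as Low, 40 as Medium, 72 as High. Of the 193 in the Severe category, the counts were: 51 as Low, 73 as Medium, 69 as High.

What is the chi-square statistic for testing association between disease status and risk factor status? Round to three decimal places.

Row totals: 102, 194, 193. Column totals: 173, 136, 180. Grand total N = 489.
Expected counts (row total × column total / N):
  Mild, Low: 102×173/489 = 36.0859
  Mild, Medium: 102×136/489 = 28.3681
  Mild, High: 102×180/489 = 37.5460
  Moderate, Low: 194×173/489 = 68.6339
  Moderate, Medium: 194×136/489 = 53.9550
  Moderate, High: 194×180/489 = 71.4110
  Severe, Low: 193×173/489 = 68.2802
  Severe, Medium: 193×136/489 = 53.6769
  Severe, High: 193×180/489 = 71.0429
Contributions (O − E)²/E:
  (40 − 36.0859)²/36.0859 = 0.4245
  (23 − 28.3681)²/28.3681 = 1.0158
  (39 − 37.5460)²/37.5460 = 0.0563
  (82 − 68.6339)²/68.6339 = 2.6030
  (40 − 53.9550)²/53.9550 = 3.6093
  (72 − 71.4110)²/71.4110 = 0.0049
  (51 − 68.2802)²/68.2802 = 4.3732
  (73 − 53.6769)²/53.6769 = 6.9561
  (69 − 71.0429)²/71.0429 = 0.0587
χ² = 0.4245 + 1.0158 + 0.0563 + 2.6030 + 3.6093 + 0.0049 + 4.3732 + 6.9561 + 0.0587 = 19.102

19.102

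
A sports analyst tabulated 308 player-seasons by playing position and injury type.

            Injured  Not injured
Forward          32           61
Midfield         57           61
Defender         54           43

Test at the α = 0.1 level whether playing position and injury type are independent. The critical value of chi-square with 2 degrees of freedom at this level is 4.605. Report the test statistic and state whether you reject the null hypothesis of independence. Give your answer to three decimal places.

Row totals: 93, 118, 97. Column totals: 143, 165. Grand total N = 308.
Expected counts (row total × column total / N):
  Forward, Injured: 93×143/308 = 43.1786
  Forward, Not injured: 93×165/308 = 49.8214
  Midfield, Injured: 118×143/308 = 54.7857
  Midfield, Not injured: 118×165/308 = 63.2143
  Defender, Injured: 97×143/308 = 45.0357
  Defender, Not injured: 97×165/308 = 51.9643
Contributions (O − E)²/E:
  (32 − 43.1786)²/43.1786 = 2.8941
  (61 − 49.8214)²/49.8214 = 2.5082
  (57 − 54.7857)²/54.7857 = 0.0895
  (61 − 63.2143)²/63.2143 = 0.0776
  (54 − 45.0357)²/45.0357 = 1.7843
  (43 − 51.9643)²/51.9643 = 1.5464
χ² = 2.8941 + 2.5082 + 0.0895 + 0.0776 + 1.7843 + 1.5464 = 8.900
df = (3−1)(2−1) = 2. Since 8.900 > 4.605, reject the null hypothesis of independence at α = 0.1.

8.900; reject H₀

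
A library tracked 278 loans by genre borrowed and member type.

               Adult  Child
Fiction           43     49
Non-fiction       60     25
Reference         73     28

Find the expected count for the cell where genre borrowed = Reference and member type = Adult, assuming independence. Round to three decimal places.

Row total (Reference) = 101; column total (Adult) = 176; grand total N = 278.
Expected count = (row total × column total) / N = 101 × 176 / 278 = 63.942.

63.942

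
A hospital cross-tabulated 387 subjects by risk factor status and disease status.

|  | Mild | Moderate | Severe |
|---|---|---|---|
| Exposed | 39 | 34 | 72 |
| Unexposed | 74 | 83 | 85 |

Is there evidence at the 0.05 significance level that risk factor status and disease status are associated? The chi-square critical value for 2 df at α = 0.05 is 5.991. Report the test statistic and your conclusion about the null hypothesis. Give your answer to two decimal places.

8.67; reject H₀

Row totals: 145, 242. Column totals: 113, 117, 157. Grand total N = 387.
Expected counts (row total × column total / N):
  Exposed, Mild: 145×113/387 = 42.339
  Exposed, Moderate: 145×117/387 = 43.837
  Exposed, Severe: 145×157/387 = 58.824
  Unexposed, Mild: 242×113/387 = 70.661
  Unexposed, Moderate: 242×117/387 = 73.163
  Unexposed, Severe: 242×157/387 = 98.176
Contributions (O − E)²/E:
  (39 − 42.339)²/42.339 = 0.2633
  (34 − 43.837)²/43.837 = 2.2074
  (72 − 58.824)²/58.824 = 2.9513
  (74 − 70.661)²/70.661 = 0.1578
  (83 − 73.163)²/73.163 = 1.3226
  (85 − 98.176)²/98.176 = 1.7683
χ² = 0.2633 + 2.2074 + 2.9513 + 0.1578 + 1.3226 + 1.7683 = 8.67
df = (2−1)(3−1) = 2. Since 8.67 > 5.991, reject the null hypothesis of independence at α = 0.05.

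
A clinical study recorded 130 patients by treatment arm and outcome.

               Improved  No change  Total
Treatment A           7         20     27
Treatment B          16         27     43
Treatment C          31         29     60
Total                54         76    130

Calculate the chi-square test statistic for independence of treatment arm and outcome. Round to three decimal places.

5.577

Grand total N = 130.
Expected counts (row total × column total / N):
  Treatment A, Improved: 27×54/130 = 11.2154
  Treatment A, No change: 27×76/130 = 15.7846
  Treatment B, Improved: 43×54/130 = 17.8615
  Treatment B, No change: 43×76/130 = 25.1385
  Treatment C, Improved: 60×54/130 = 24.9231
  Treatment C, No change: 60×76/130 = 35.0769
Contributions (O − E)²/E:
  (7 − 11.2154)²/11.2154 = 1.5844
  (20 − 15.7846)²/15.7846 = 1.1258
  (16 − 17.8615)²/17.8615 = 0.1940
  (27 − 25.1385)²/25.1385 = 0.1378
  (31 − 24.9231)²/24.9231 = 1.4817
  (29 − 35.0769)²/35.0769 = 1.0528
χ² = 1.5844 + 1.1258 + 0.1940 + 0.1378 + 1.4817 + 1.0528 = 5.577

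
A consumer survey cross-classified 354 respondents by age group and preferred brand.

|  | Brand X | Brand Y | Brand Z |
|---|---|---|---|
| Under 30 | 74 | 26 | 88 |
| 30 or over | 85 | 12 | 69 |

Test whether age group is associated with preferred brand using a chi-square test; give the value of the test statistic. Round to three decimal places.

Row totals: 188, 166. Column totals: 159, 38, 157. Grand total N = 354.
Expected counts (row total × column total / N):
  Under 30, Brand X: 188×159/354 = 84.4407
  Under 30, Brand Y: 188×38/354 = 20.1808
  Under 30, Brand Z: 188×157/354 = 83.3785
  30 or over, Brand X: 166×159/354 = 74.5593
  30 or over, Brand Y: 166×38/354 = 17.8192
  30 or over, Brand Z: 166×157/354 = 73.6215
Contributions (O − E)²/E:
  (74 − 84.4407)²/84.4407 = 1.2909
  (26 − 20.1808)²/20.1808 = 1.6780
  (88 − 83.3785)²/83.3785 = 0.2562
  (85 − 74.5593)²/74.5593 = 1.4620
  (12 − 17.8192)²/17.8192 = 1.9004
  (69 − 73.6215)²/73.6215 = 0.2901
χ² = 1.2909 + 1.6780 + 0.2562 + 1.4620 + 1.9004 + 0.2901 = 6.878

6.878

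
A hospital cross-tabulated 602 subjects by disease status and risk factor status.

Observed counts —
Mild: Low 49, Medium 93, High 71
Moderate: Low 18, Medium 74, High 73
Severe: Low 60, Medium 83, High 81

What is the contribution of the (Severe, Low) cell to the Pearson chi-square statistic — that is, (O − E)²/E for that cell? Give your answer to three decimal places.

Row total (Severe) = 224; column total (Low) = 127; N = 602.
Expected count E = 224 × 127 / 602 = 47.2558.
Contribution = (O − E)²/E = (60 − 47.2558)² / 47.2558 = 3.437.

3.437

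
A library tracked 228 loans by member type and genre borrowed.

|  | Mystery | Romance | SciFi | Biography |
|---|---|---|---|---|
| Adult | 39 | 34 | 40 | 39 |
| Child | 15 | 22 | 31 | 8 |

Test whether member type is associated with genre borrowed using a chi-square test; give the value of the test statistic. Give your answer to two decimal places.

10.68

Row totals: 152, 76. Column totals: 54, 56, 71, 47. Grand total N = 228.
Expected counts (row total × column total / N):
  Adult, Mystery: 152×54/228 = 36.000
  Adult, Romance: 152×56/228 = 37.333
  Adult, SciFi: 152×71/228 = 47.333
  Adult, Biography: 152×47/228 = 31.333
  Child, Mystery: 76×54/228 = 18.000
  Child, Romance: 76×56/228 = 18.667
  Child, SciFi: 76×71/228 = 23.667
  Child, Biography: 76×47/228 = 15.667
Contributions (O − E)²/E:
  (39 − 36.000)²/36.000 = 0.2500
  (34 − 37.333)²/37.333 = 0.2976
  (40 − 47.333)²/47.333 = 1.1361
  (39 − 31.333)²/31.333 = 1.8761
  (15 − 18.000)²/18.000 = 0.5000
  (22 − 18.667)²/18.667 = 0.5951
  (31 − 23.667)²/23.667 = 2.2721
  (8 − 15.667)²/15.667 = 3.7520
χ² = 0.2500 + 0.2976 + 1.1361 + 1.8761 + 0.5000 + 0.5951 + 2.2721 + 3.7520 = 10.68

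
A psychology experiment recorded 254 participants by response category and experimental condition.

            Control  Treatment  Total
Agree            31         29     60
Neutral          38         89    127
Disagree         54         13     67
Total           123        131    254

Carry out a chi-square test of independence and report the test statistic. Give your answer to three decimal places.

Grand total N = 254.
Expected counts (row total × column total / N):
  Agree, Control: 60×123/254 = 29.0551
  Agree, Treatment: 60×131/254 = 30.9449
  Neutral, Control: 127×123/254 = 61.5000
  Neutral, Treatment: 127×131/254 = 65.5000
  Disagree, Control: 67×123/254 = 32.4449
  Disagree, Treatment: 67×131/254 = 34.5551
Contributions (O − E)²/E:
  (31 − 29.0551)²/29.0551 = 0.1302
  (29 − 30.9449)²/30.9449 = 0.1222
  (38 − 61.5000)²/61.5000 = 8.9797
  (89 − 65.5000)²/65.5000 = 8.4313
  (54 − 32.4449)²/32.4449 = 14.3204
  (13 − 34.5551)²/34.5551 = 13.4458
χ² = 0.1302 + 0.1222 + 8.9797 + 8.4313 + 14.3204 + 13.4458 = 45.430

45.430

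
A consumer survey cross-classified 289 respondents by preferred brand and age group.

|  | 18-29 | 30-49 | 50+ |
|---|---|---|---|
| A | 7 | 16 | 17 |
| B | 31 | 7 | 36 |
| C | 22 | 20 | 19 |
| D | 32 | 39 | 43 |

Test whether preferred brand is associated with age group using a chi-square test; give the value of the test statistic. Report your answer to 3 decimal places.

21.608

Row totals: 40, 74, 61, 114. Column totals: 92, 82, 115. Grand total N = 289.
Expected counts (row total × column total / N):
  A, 18-29: 40×92/289 = 12.7336
  A, 30-49: 40×82/289 = 11.3495
  A, 50+: 40×115/289 = 15.9170
  B, 18-29: 74×92/289 = 23.5571
  B, 30-49: 74×82/289 = 20.9965
  B, 50+: 74×115/289 = 29.4464
  C, 18-29: 61×92/289 = 19.4187
  C, 30-49: 61×82/289 = 17.3080
  C, 50+: 61×115/289 = 24.2734
  D, 18-29: 114×92/289 = 36.2907
  D, 30-49: 114×82/289 = 32.3460
  D, 50+: 114×115/289 = 45.3633
Contributions (O − E)²/E:
  (7 − 12.7336)²/12.7336 = 2.5817
  (16 − 11.3495)²/11.3495 = 1.9056
  (17 − 15.9170)²/15.9170 = 0.0737
  (31 − 23.5571)²/23.5571 = 2.3516
  (7 − 20.9965)²/20.9965 = 9.3302
  (36 − 29.4464)²/29.4464 = 1.4586
  (22 − 19.4187)²/19.4187 = 0.3431
  (20 − 17.3080)²/17.3080 = 0.4187
  (19 − 24.2734)²/24.2734 = 1.1456
  (32 − 36.2907)²/36.2907 = 0.5073
  (39 − 32.3460)²/32.3460 = 1.3688
  (43 − 45.3633)²/45.3633 = 0.1231
χ² = 2.5817 + 1.9056 + 0.0737 + 2.3516 + 9.3302 + 1.4586 + 0.3431 + 0.4187 + 1.1456 + 0.5073 + 1.3688 + 0.1231 = 21.608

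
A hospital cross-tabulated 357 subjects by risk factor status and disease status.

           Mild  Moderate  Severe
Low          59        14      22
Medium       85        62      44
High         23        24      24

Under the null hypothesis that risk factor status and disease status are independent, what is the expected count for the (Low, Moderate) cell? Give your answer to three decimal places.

26.611

Row total (Low) = 95; column total (Moderate) = 100; grand total N = 357.
Expected count = (row total × column total) / N = 95 × 100 / 357 = 26.611.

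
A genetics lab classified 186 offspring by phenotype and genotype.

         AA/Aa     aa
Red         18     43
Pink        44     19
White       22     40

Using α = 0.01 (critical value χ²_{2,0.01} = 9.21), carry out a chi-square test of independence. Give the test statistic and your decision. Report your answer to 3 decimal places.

23.874; reject H₀

Row totals: 61, 63, 62. Column totals: 84, 102. Grand total N = 186.
Expected counts (row total × column total / N):
  Red, AA/Aa: 61×84/186 = 27.5484
  Red, aa: 61×102/186 = 33.4516
  Pink, AA/Aa: 63×84/186 = 28.4516
  Pink, aa: 63×102/186 = 34.5484
  White, AA/Aa: 62×84/186 = 28.0000
  White, aa: 62×102/186 = 34.0000
Contributions (O − E)²/E:
  (18 − 27.5484)²/27.5484 = 3.3095
  (43 − 33.4516)²/33.4516 = 2.7255
  (44 − 28.4516)²/28.4516 = 8.4970
  (19 − 34.5484)²/34.5484 = 6.9975
  (22 − 28.0000)²/28.0000 = 1.2857
  (40 − 34.0000)²/34.0000 = 1.0588
χ² = 3.3095 + 2.7255 + 8.4970 + 6.9975 + 1.2857 + 1.0588 = 23.874
df = (3−1)(2−1) = 2. Since 23.874 > 9.21, reject the null hypothesis of independence at α = 0.01.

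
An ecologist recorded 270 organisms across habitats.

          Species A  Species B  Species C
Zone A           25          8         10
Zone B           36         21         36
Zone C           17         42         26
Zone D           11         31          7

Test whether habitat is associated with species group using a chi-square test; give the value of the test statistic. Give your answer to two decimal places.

43.69

Row totals: 43, 93, 85, 49. Column totals: 89, 102, 79. Grand total N = 270.
Expected counts (row total × column total / N):
  Zone A, Species A: 43×89/270 = 14.174
  Zone A, Species B: 43×102/270 = 16.244
  Zone A, Species C: 43×79/270 = 12.581
  Zone B, Species A: 93×89/270 = 30.656
  Zone B, Species B: 93×102/270 = 35.133
  Zone B, Species C: 93×79/270 = 27.211
  Zone C, Species A: 85×89/270 = 28.019
  Zone C, Species B: 85×102/270 = 32.111
  Zone C, Species C: 85×79/270 = 24.870
  Zone D, Species A: 49×89/270 = 16.152
  Zone D, Species B: 49×102/270 = 18.511
  Zone D, Species C: 49×79/270 = 14.337
Contributions (O − E)²/E:
  (25 − 14.174)²/14.174 = 8.2688
  (8 − 16.244)²/16.244 = 4.1839
  (10 − 12.581)²/12.581 = 0.5295
  (36 − 30.656)²/30.656 = 0.9316
  (21 − 35.133)²/35.133 = 5.6853
  (36 − 27.211)²/27.211 = 2.8388
  (17 − 28.019)²/28.019 = 4.3334
  (42 − 32.111)²/32.111 = 3.0454
  (26 − 24.870)²/24.870 = 0.0513
  (11 − 16.152)²/16.152 = 1.6433
  (31 − 18.511)²/18.511 = 8.4261
  (7 − 14.337)²/14.337 = 3.7547
χ² = 8.2688 + 4.1839 + 0.5295 + 0.9316 + 5.6853 + 2.8388 + 4.3334 + 3.0454 + 0.0513 + 1.6433 + 8.4261 + 3.7547 = 43.69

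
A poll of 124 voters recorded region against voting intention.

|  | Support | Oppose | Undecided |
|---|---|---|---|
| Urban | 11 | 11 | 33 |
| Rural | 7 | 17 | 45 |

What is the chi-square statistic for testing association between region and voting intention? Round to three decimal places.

Row totals: 55, 69. Column totals: 18, 28, 78. Grand total N = 124.
Expected counts (row total × column total / N):
  Urban, Support: 55×18/124 = 7.9839
  Urban, Oppose: 55×28/124 = 12.4194
  Urban, Undecided: 55×78/124 = 34.5968
  Rural, Support: 69×18/124 = 10.0161
  Rural, Oppose: 69×28/124 = 15.5806
  Rural, Undecided: 69×78/124 = 43.4032
Contributions (O − E)²/E:
  (11 − 7.9839)²/7.9839 = 1.1394
  (11 − 12.4194)²/12.4194 = 0.1622
  (33 − 34.5968)²/34.5968 = 0.0737
  (7 − 10.0161)²/10.0161 = 0.9082
  (17 − 15.5806)²/15.5806 = 0.1293
  (45 − 43.4032)²/43.4032 = 0.0587
χ² = 1.1394 + 0.1622 + 0.0737 + 0.9082 + 0.1293 + 0.0587 = 2.472

2.472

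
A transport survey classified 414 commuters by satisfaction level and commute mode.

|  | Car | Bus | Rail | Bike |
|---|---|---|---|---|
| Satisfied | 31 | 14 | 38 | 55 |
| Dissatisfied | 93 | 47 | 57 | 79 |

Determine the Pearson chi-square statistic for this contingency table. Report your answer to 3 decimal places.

Row totals: 138, 276. Column totals: 124, 61, 95, 134. Grand total N = 414.
Expected counts (row total × column total / N):
  Satisfied, Car: 138×124/414 = 41.3333
  Satisfied, Bus: 138×61/414 = 20.3333
  Satisfied, Rail: 138×95/414 = 31.6667
  Satisfied, Bike: 138×134/414 = 44.6667
  Dissatisfied, Car: 276×124/414 = 82.6667
  Dissatisfied, Bus: 276×61/414 = 40.6667
  Dissatisfied, Rail: 276×95/414 = 63.3333
  Dissatisfied, Bike: 276×134/414 = 89.3333
Contributions (O − E)²/E:
  (31 − 41.3333)²/41.3333 = 2.5833
  (14 − 20.3333)²/20.3333 = 1.9727
  (38 − 31.6667)²/31.6667 = 1.2667
  (55 − 44.6667)²/44.6667 = 2.3905
  (93 − 82.6667)²/82.6667 = 1.2917
  (47 − 40.6667)²/40.6667 = 0.9863
  (57 − 63.3333)²/63.3333 = 0.6333
  (79 − 89.3333)²/89.3333 = 1.1953
χ² = 2.5833 + 1.9727 + 1.2667 + 2.3905 + 1.2917 + 0.9863 + 0.6333 + 1.1953 = 12.320

12.320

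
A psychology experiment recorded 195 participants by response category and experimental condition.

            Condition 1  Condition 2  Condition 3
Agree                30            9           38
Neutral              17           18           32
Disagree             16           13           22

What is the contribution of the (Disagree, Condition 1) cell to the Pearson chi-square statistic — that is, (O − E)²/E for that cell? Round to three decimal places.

0.014

Row total (Disagree) = 51; column total (Condition 1) = 63; N = 195.
Expected count E = 51 × 63 / 195 = 16.4769.
Contribution = (O − E)²/E = (16 − 16.4769)² / 16.4769 = 0.014.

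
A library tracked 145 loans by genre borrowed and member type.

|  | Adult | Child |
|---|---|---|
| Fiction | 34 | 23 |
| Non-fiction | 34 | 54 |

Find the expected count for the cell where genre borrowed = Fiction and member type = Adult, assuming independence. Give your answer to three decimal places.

26.731

Row total (Fiction) = 57; column total (Adult) = 68; grand total N = 145.
Expected count = (row total × column total) / N = 57 × 68 / 145 = 26.731.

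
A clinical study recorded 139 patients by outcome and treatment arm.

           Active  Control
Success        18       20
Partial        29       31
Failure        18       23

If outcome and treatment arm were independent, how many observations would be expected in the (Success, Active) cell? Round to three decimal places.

17.770

Row total (Success) = 38; column total (Active) = 65; grand total N = 139.
Expected count = (row total × column total) / N = 38 × 65 / 139 = 17.770.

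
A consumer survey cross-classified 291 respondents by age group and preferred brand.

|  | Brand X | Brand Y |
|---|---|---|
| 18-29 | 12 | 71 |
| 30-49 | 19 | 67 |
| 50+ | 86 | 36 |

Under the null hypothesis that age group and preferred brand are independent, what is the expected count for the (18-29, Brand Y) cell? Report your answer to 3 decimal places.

49.629

Row total (18-29) = 83; column total (Brand Y) = 174; grand total N = 291.
Expected count = (row total × column total) / N = 83 × 174 / 291 = 49.629.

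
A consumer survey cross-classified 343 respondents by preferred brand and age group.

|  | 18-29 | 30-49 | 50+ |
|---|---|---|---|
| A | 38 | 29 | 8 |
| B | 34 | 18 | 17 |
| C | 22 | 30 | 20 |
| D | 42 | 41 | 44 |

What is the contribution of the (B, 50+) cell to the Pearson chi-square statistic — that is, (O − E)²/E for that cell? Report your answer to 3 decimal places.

Row total (B) = 69; column total (50+) = 89; N = 343.
Expected count E = 69 × 89 / 343 = 17.9038.
Contribution = (O − E)²/E = (17 − 17.9038)² / 17.9038 = 0.046.

0.046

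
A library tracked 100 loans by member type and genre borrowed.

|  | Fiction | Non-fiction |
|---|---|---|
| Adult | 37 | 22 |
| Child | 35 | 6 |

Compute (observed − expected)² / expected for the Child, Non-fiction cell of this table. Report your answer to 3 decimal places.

Row total (Child) = 41; column total (Non-fiction) = 28; N = 100.
Expected count E = 41 × 28 / 100 = 11.4800.
Contribution = (O − E)²/E = (6 − 11.4800)² / 11.4800 = 2.616.

2.616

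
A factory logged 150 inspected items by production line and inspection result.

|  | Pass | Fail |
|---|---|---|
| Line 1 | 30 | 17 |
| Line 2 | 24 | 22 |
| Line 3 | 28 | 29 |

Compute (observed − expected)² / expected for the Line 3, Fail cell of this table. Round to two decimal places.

0.39

Row total (Line 3) = 57; column total (Fail) = 68; N = 150.
Expected count E = 57 × 68 / 150 = 25.840.
Contribution = (O − E)²/E = (29 − 25.840)² / 25.840 = 0.39.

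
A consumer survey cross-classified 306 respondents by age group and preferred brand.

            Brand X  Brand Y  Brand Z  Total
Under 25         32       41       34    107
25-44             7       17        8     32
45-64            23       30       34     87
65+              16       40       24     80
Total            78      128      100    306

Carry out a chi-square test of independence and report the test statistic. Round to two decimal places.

7.52

Grand total N = 306.
Expected counts (row total × column total / N):
  Under 25, Brand X: 107×78/306 = 27.275
  Under 25, Brand Y: 107×128/306 = 44.758
  Under 25, Brand Z: 107×100/306 = 34.967
  25-44, Brand X: 32×78/306 = 8.157
  25-44, Brand Y: 32×128/306 = 13.386
  25-44, Brand Z: 32×100/306 = 10.458
  45-64, Brand X: 87×78/306 = 22.176
  45-64, Brand Y: 87×128/306 = 36.392
  45-64, Brand Z: 87×100/306 = 28.431
  65+, Brand X: 80×78/306 = 20.392
  65+, Brand Y: 80×128/306 = 33.464
  65+, Brand Z: 80×100/306 = 26.144
Contributions (O − E)²/E:
  (32 − 27.275)²/27.275 = 0.8185
  (41 − 44.758)²/44.758 = 0.3155
  (34 − 34.967)²/34.967 = 0.0267
  (7 − 8.157)²/8.157 = 0.1641
  (17 − 13.386)²/13.386 = 0.9757
  (8 − 10.458)²/10.458 = 0.5777
  (23 − 22.176)²/22.176 = 0.0306
  (30 − 36.392)²/36.392 = 1.1227
  (34 − 28.431)²/28.431 = 1.0908
  (16 − 20.392)²/20.392 = 0.9459
  (40 − 33.464)²/33.464 = 1.2766
  (24 − 26.144)²/26.144 = 0.1758
χ² = 0.8185 + 0.3155 + 0.0267 + 0.1641 + 0.9757 + 0.5777 + 0.0306 + 1.1227 + 1.0908 + 0.9459 + 1.2766 + 0.1758 = 7.52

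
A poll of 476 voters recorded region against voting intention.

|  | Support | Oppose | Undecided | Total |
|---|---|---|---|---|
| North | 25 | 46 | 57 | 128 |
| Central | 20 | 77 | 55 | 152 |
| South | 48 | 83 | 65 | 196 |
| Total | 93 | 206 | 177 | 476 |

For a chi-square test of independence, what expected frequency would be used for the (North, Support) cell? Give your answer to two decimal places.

Row total (North) = 128; column total (Support) = 93; grand total N = 476.
Expected count = (row total × column total) / N = 128 × 93 / 476 = 25.01.

25.01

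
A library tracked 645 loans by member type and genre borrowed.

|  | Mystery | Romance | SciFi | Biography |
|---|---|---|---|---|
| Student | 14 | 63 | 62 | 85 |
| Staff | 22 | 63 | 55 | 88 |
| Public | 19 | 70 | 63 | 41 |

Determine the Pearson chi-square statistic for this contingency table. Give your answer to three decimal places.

Row totals: 224, 228, 193. Column totals: 55, 196, 180, 214. Grand total N = 645.
Expected counts (row total × column total / N):
  Student, Mystery: 224×55/645 = 19.1008
  Student, Romance: 224×196/645 = 68.0682
  Student, SciFi: 224×180/645 = 62.5116
  Student, Biography: 224×214/645 = 74.3194
  Staff, Mystery: 228×55/645 = 19.4419
  Staff, Romance: 228×196/645 = 69.2837
  Staff, SciFi: 228×180/645 = 63.6279
  Staff, Biography: 228×214/645 = 75.6465
  Public, Mystery: 193×55/645 = 16.4574
  Public, Romance: 193×196/645 = 58.6481
  Public, SciFi: 193×180/645 = 53.8605
  Public, Biography: 193×214/645 = 64.0341
Contributions (O − E)²/E:
  (14 − 19.1008)²/19.1008 = 1.3622
  (63 − 68.0682)²/68.0682 = 0.3774
  (62 − 62.5116)²/62.5116 = 0.0042
  (85 − 74.3194)²/74.3194 = 1.5349
  (22 − 19.4419)²/19.4419 = 0.3366
  (63 − 69.2837)²/69.2837 = 0.5699
  (55 − 63.6279)²/63.6279 = 1.1699
  (88 − 75.6465)²/75.6465 = 2.0174
  (19 − 16.4574)²/16.4574 = 0.3928
  (70 − 58.6481)²/58.6481 = 2.1973
  (63 − 53.8605)²/53.8605 = 1.5509
  (41 − 64.0341)²/64.0341 = 8.2857
χ² = 1.3622 + 0.3774 + 0.0042 + 1.5349 + 0.3366 + 0.5699 + 1.1699 + 2.0174 + 0.3928 + 2.1973 + 1.5509 + 8.2857 = 19.799

19.799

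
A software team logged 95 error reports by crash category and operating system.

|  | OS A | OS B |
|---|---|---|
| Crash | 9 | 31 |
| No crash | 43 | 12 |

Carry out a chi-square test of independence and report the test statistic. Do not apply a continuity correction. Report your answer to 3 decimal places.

28.980

Row totals: 40, 55. Column totals: 52, 43. Grand total N = 95.
Expected counts (row total × column total / N):
  Crash, OS A: 40×52/95 = 21.8947
  Crash, OS B: 40×43/95 = 18.1053
  No crash, OS A: 55×52/95 = 30.1053
  No crash, OS B: 55×43/95 = 24.8947
Contributions (O − E)²/E:
  (9 − 21.8947)²/21.8947 = 7.5942
  (31 − 18.1053)²/18.1053 = 9.1837
  (43 − 30.1053)²/30.1053 = 5.5231
  (12 − 24.8947)²/24.8947 = 6.6791
χ² = 7.5942 + 9.1837 + 5.5231 + 6.6791 = 28.980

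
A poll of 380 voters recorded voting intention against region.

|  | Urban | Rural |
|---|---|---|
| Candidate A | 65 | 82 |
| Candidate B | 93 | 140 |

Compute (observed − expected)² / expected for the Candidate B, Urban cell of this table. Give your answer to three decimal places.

Row total (Candidate B) = 233; column total (Urban) = 158; N = 380.
Expected count E = 233 × 158 / 380 = 96.8789.
Contribution = (O − E)²/E = (93 − 96.8789)² / 96.8789 = 0.155.

0.155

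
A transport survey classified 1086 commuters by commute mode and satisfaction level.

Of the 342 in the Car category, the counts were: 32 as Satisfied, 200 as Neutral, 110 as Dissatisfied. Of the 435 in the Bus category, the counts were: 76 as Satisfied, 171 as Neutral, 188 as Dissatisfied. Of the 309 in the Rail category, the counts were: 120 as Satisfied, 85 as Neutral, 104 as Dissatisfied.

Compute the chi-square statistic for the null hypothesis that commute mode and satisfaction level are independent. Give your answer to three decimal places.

Row totals: 342, 435, 309. Column totals: 228, 456, 402. Grand total N = 1086.
Expected counts (row total × column total / N):
  Car, Satisfied: 342×228/1086 = 71.80110
  Car, Neutral: 342×456/1086 = 143.60221
  Car, Dissatisfied: 342×402/1086 = 126.59669
  Bus, Satisfied: 435×228/1086 = 91.32597
  Bus, Neutral: 435×456/1086 = 182.65193
  Bus, Dissatisfied: 435×402/1086 = 161.02210
  Rail, Satisfied: 309×228/1086 = 64.87293
  Rail, Neutral: 309×456/1086 = 129.74586
  Rail, Dissatisfied: 309×402/1086 = 114.38122
Contributions (O − E)²/E:
  (32 − 71.80110)²/71.80110 = 22.0627
  (200 − 143.60221)²/143.60221 = 22.1495
  (110 − 126.59669)²/126.59669 = 2.1758
  (76 − 91.32597)²/91.32597 = 2.5719
  (171 − 182.65193)²/182.65193 = 0.7433
  (188 − 161.02210)²/161.02210 = 4.5199
  (120 − 64.87293)²/64.87293 = 46.8453
  (85 − 129.74586)²/129.74586 = 15.4316
  (104 − 114.38122)²/114.38122 = 0.9422
χ² = 22.0627 + 22.1495 + 2.1758 + 2.5719 + 0.7433 + 4.5199 + 46.8453 + 15.4316 + 0.9422 = 117.442

117.442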